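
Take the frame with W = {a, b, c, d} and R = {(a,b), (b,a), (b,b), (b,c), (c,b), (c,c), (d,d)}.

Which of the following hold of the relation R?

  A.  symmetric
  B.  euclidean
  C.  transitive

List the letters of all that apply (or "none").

(A) symmetric: every R-edge is matched by its reverse.
(B) not euclidean: b R a and b R c but not a R c.
(C) not transitive: a R b and b R a but not a R a.

A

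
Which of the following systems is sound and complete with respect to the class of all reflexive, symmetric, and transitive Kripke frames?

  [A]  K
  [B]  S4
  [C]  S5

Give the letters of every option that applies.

(A) K is determined by the class of arbitrary frames.
(B) S4 is determined by the class of reflexive and transitive frames.
(C) S5 is determined by exactly this class.

C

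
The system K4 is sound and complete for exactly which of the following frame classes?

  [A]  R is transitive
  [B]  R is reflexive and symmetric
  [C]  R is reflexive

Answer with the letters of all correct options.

A

(A) K4 is sound and complete for exactly this class.
(B) this class determines B (= KTB), not K4.
(C) this class determines T (= KT), not K4.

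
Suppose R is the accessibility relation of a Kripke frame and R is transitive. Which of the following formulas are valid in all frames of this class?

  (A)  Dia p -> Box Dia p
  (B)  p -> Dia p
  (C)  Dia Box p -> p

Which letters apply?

none

(A) Dia p -> Box Dia p is axiom 5; it is valid on a frame exactly when R is euclidean. Such an R need not be euclidean, so not valid.
(B) p -> Dia p is the dual of axiom T, which corresponds to reflexivity. Such an R need not be reflexive — not valid.
(C) the dual of axiom B: valid iff R is symmetric. Such an R need not be symmetric — not valid.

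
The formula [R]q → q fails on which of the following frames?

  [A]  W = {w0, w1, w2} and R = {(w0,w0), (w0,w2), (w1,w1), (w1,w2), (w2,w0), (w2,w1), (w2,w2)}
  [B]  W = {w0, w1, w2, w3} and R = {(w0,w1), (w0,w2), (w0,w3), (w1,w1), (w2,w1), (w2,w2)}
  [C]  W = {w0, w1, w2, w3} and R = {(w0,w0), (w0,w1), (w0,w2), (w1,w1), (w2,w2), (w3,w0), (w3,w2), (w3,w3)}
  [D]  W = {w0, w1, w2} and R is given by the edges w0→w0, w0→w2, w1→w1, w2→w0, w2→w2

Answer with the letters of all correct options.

B

The schema [R]q → q is axiom T; it is valid on a frame iff R is reflexive.
(A) R is reflexive (each world relates to itself), so the schema is valid here.
(B) R is not reflexive (not w0 R w0), so the schema fails here.
(C) R is reflexive (each world relates to itself), so the schema is valid here.
(D) R is reflexive (each world relates to itself), so the schema is valid here.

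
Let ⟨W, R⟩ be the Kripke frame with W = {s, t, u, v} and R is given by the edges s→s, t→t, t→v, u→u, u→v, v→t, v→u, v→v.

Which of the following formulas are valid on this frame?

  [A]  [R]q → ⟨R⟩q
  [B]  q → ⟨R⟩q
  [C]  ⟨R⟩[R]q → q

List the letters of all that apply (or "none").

R is reflexive: each world relates to itself.
R is symmetric: every R-edge is matched by its reverse.
R is serial: every world has an R-successor.
(A) [R]q → ⟨R⟩q is axiom D, which corresponds to seriality. R is serial — valid.
(B) the dual of axiom T: valid iff R is reflexive. R is reflexive — valid.
(C) the dual of axiom B: valid iff R is symmetric. R is symmetric — valid.

A, B, C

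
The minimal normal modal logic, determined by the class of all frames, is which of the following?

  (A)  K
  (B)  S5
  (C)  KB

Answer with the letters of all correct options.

(A) K is determined by exactly this class.
(B) S5 is determined by the class of reflexive, symmetric, and transitive frames.
(C) KB is determined by the class of symmetric frames.

A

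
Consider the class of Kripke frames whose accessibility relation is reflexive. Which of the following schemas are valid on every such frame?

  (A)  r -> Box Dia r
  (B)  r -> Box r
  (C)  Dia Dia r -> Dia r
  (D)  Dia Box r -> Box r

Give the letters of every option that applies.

none

A reflexive relation is serial.
(A) r -> Box Dia r is axiom B, which corresponds to symmetry. Such an R need not be symmetric — not valid.
(B) r -> Box r is equivalent to ◇p→p; it holds exactly when R ⊆ identity. Such an R need not be a subset of the identity — not valid.
(C) the dual of axiom 4: valid iff R is transitive. Such an R need not be transitive — not valid.
(D) Dia Box r -> Box r is the dual of axiom 5; it is valid on a frame exactly when R is euclidean. Such an R need not be euclidean, so not valid.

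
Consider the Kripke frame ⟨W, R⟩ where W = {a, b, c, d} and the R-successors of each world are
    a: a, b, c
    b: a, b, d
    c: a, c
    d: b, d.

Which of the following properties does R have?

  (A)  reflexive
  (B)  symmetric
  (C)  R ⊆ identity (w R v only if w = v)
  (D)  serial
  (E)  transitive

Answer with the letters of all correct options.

(A) reflexive: each world relates to itself.
(B) symmetric: every R-edge is matched by its reverse.
(C) not ⊆ identity: a R b with a ≠ b.
(D) serial: every world has an R-successor.
(E) not transitive: a R b and b R d but not a R d.

A, B, D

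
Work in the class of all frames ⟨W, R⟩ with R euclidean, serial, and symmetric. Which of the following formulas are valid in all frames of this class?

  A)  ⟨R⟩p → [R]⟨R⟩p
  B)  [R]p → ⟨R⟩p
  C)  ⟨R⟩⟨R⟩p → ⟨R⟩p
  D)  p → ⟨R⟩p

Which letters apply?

A, B, C, D

Serial, symmetric and euclidean together give transitive (from symmetry + euclidean) and then reflexive; the relation is an equivalence.
(A) ⟨R⟩p → [R]⟨R⟩p is axiom 5, which corresponds to the euclidean property. Every such R is euclidean — valid.
(B) axiom D: valid iff R is serial. Every such R is serial — valid.
(C) ⟨R⟩⟨R⟩p → ⟨R⟩p is the dual of axiom 4; it is valid on a frame exactly when R is transitive. Every such R is transitive, so valid.
(D) p → ⟨R⟩p is the dual of axiom T; it is valid on a frame exactly when R is reflexive. Every such R is reflexive, so valid.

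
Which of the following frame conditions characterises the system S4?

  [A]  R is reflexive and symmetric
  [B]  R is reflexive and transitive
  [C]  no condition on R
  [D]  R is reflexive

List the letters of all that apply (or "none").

(A) this class determines B (= KTB), not S4.
(B) S4 is sound and complete for exactly this class.
(C) this class determines K, not S4.
(D) this class determines T (= KT), not S4.

B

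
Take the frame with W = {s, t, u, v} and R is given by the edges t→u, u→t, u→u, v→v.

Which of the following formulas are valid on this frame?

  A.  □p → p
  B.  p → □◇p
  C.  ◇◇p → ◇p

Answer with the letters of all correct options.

R is not reflexive: not s R s.
R is symmetric: every R-edge is matched by its reverse.
R is not transitive: t R u and u R t but not t R t.
(A) □p → p is axiom T, which corresponds to reflexivity. R is not reflexive — not valid.
(B) axiom B: valid iff R is symmetric. R is symmetric — valid.
(C) ◇◇p → ◇p is the dual of axiom 4; it is valid on a frame exactly when R is transitive. R is not transitive, so not valid.

B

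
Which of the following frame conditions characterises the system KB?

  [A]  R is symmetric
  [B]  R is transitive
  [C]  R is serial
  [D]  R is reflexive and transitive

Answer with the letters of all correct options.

(A) KB is sound and complete for exactly this class.
(B) this class determines K4, not KB.
(C) this class determines D, not KB.
(D) this class determines S4, not KB.

A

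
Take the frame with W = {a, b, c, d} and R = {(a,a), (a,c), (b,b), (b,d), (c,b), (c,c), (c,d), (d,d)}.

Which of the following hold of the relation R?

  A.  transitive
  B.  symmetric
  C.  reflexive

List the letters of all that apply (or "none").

C

(A) not transitive: a R c and c R b but not a R b.
(B) not symmetric: a R c but not c R a.
(C) reflexive: each world relates to itself.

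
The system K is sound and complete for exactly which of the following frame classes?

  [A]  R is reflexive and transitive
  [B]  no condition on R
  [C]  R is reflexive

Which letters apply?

(A) this class determines S4, not K.
(B) K is sound and complete for exactly this class.
(C) this class determines T (= KT), not K.

B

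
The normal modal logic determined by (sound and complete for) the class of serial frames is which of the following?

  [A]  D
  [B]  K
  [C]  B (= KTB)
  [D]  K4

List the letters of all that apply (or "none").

A

(A) D is determined by exactly this class.
(B) K is determined by the class of arbitrary frames.
(C) B (= KTB) is determined by the class of reflexive and symmetric frames.
(D) K4 is determined by the class of transitive frames.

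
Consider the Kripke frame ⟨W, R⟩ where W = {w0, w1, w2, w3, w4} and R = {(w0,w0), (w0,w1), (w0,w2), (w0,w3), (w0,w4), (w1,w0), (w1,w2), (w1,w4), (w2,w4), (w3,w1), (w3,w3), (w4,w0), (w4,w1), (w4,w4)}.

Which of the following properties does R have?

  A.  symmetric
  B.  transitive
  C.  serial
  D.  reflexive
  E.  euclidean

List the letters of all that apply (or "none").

(A) not symmetric: w0 R w2 but not w2 R w0.
(B) not transitive: w1 R w0 and w0 R w1 but not w1 R w1.
(C) serial: every world has an R-successor.
(D) not reflexive: not w1 R w1.
(E) not euclidean: w0 R w1 and w0 R w3 but not w1 R w3.

C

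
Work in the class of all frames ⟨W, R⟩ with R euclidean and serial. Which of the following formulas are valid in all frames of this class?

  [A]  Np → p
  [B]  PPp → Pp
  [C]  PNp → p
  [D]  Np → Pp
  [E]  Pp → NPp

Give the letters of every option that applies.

D, E

(A) Np → p is axiom T; it is valid on a frame exactly when R is reflexive. Such an R need not be reflexive, so not valid.
(B) PPp → Pp is the dual of axiom 4; it is valid on a frame exactly when R is transitive. Such an R need not be transitive, so not valid.
(C) PNp → p is the dual of axiom B, which corresponds to symmetry. Such an R need not be symmetric — not valid.
(D) Np → Pp is axiom D; it is valid on a frame exactly when R is serial. Every such R is serial, so valid.
(E) axiom 5: valid iff R is euclidean. Every such R is euclidean — valid.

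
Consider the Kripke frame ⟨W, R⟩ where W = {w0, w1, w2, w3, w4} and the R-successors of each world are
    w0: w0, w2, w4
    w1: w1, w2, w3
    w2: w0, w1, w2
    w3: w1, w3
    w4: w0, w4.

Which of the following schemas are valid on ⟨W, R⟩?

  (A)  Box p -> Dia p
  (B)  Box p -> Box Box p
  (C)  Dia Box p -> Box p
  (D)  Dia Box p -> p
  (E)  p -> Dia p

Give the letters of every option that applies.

A, D, E

R is reflexive: each world relates to itself.
R is symmetric: every R-edge is matched by its reverse.
R is not transitive: w0 R w2 and w2 R w1 but not w0 R w1.
R is not euclidean: w0 R w2 and w0 R w4 but not w2 R w4.
R is serial: every world has an R-successor.
(A) axiom D: valid iff R is serial. R is serial — valid.
(B) Box p -> Box Box p is axiom 4, which corresponds to transitivity. R is not transitive — not valid.
(C) the dual of axiom 5: valid iff R is euclidean. R is not euclidean — not valid.
(D) Dia Box p -> p is the dual of axiom B, which corresponds to symmetry. R is symmetric — valid.
(E) the dual of axiom T: valid iff R is reflexive. R is reflexive — valid.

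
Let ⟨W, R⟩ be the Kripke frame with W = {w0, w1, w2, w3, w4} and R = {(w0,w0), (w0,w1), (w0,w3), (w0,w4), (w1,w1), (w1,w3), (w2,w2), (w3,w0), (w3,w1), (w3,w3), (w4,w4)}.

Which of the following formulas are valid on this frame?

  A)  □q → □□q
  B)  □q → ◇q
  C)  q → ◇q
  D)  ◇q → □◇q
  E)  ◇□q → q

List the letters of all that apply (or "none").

B, C

R is reflexive: each world relates to itself.
R is not symmetric: w0 R w1 but not w1 R w0.
R is not transitive: w1 R w3 and w3 R w0 but not w1 R w0.
R is not euclidean: w0 R w1 and w0 R w0 but not w1 R w0.
R is serial: every world has an R-successor.
(A) □q → □□q is axiom 4, which corresponds to transitivity. R is not transitive — not valid.
(B) □q → ◇q (axiom D) characterises the serial frames. R is serial — valid.
(C) q → ◇q is the dual of axiom T; it is valid on a frame exactly when R is reflexive. R is reflexive, so valid.
(D) ◇q → □◇q is axiom 5; it is valid on a frame exactly when R is euclidean. R is not euclidean, so not valid.
(E) ◇□q → q is the dual of axiom B; it is valid on a frame exactly when R is symmetric. R is not symmetric, so not valid.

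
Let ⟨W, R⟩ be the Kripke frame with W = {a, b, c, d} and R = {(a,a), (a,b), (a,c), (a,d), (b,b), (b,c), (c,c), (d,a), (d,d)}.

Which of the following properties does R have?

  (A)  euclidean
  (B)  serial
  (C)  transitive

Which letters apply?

(A) not euclidean: a R b and a R a but not b R a.
(B) serial: every world has an R-successor.
(C) not transitive: d R a and a R b but not d R b.

B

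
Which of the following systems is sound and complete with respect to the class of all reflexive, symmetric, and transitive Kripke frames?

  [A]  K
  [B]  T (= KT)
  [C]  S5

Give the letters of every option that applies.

(A) K is determined by the class of arbitrary frames.
(B) T (= KT) is determined by the class of reflexive frames.
(C) S5 is determined by exactly this class.

C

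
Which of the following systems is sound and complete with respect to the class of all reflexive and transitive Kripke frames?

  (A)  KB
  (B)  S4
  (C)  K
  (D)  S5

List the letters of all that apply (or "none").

(A) KB is determined by the class of symmetric frames.
(B) S4 is determined by exactly this class.
(C) K is determined by the class of arbitrary frames.
(D) S5 is determined by the class of reflexive, symmetric, and transitive frames.

B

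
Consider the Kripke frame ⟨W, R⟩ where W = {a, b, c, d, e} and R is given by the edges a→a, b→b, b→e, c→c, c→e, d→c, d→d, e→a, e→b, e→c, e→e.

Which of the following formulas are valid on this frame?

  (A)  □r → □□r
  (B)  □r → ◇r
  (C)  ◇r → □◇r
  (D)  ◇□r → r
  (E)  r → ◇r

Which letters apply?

B, E

R is reflexive: each world relates to itself.
R is not symmetric: d R c but not c R d.
R is not transitive: b R e and e R a but not b R a.
R is not euclidean: d R c and d R d but not c R d.
R is serial: every world has an R-successor.
(A) □r → □□r is axiom 4, which corresponds to transitivity. R is not transitive — not valid.
(B) □r → ◇r is axiom D; it is valid on a frame exactly when R is serial. R is serial, so valid.
(C) ◇r → □◇r is axiom 5, which corresponds to the euclidean property. R is not euclidean — not valid.
(D) ◇□r → r (the dual of axiom B) characterises the symmetric frames. R is not symmetric — not valid.
(E) r → ◇r (the dual of axiom T) characterises the reflexive frames. R is reflexive — valid.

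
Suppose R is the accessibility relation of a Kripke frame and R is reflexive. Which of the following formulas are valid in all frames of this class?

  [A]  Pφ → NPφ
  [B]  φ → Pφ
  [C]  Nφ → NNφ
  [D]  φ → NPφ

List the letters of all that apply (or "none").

B

A reflexive relation is serial.
(A) axiom 5: valid iff R is euclidean. Such an R need not be euclidean — not valid.
(B) φ → Pφ is the dual of axiom T, which corresponds to reflexivity. Every such R is reflexive — valid.
(C) Nφ → NNφ (axiom 4) characterises the transitive frames. Such an R need not be transitive — not valid.
(D) φ → NPφ (axiom B) characterises the symmetric frames. Such an R need not be symmetric — not valid.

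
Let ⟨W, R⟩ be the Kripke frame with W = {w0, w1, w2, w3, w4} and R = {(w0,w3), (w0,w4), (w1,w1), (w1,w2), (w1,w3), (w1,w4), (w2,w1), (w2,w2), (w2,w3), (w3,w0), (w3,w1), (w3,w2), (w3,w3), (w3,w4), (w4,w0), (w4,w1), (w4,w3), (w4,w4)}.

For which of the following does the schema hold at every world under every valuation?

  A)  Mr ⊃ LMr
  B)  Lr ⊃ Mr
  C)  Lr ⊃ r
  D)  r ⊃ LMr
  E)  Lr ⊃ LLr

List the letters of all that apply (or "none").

R is not reflexive: not w0 R w0.
R is symmetric: every R-edge is matched by its reverse.
R is not transitive: w0 R w3 and w3 R w0 but not w0 R w0.
R is not euclidean: w1 R w2 and w1 R w4 but not w2 R w4.
R is serial: every world has an R-successor.
(A) Mr ⊃ LMr (axiom 5) characterises the euclidean frames. R is not euclidean — not valid.
(B) Lr ⊃ Mr (axiom D) characterises the serial frames. R is serial — valid.
(C) axiom T: valid iff R is reflexive. R is not reflexive — not valid.
(D) r ⊃ LMr is axiom B; it is valid on a frame exactly when R is symmetric. R is symmetric, so valid.
(E) Lr ⊃ LLr is axiom 4; it is valid on a frame exactly when R is transitive. R is not transitive, so not valid.

B, D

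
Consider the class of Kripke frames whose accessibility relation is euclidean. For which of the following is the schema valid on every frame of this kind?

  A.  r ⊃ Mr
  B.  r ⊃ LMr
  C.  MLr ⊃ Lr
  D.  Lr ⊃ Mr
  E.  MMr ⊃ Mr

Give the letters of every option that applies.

C

(A) the dual of axiom T: valid iff R is reflexive. Such an R need not be reflexive — not valid.
(B) r ⊃ LMr is axiom B, which corresponds to symmetry. Such an R need not be symmetric — not valid.
(C) the dual of axiom 5: valid iff R is euclidean. Every such R is euclidean — valid.
(D) Lr ⊃ Mr is axiom D; it is valid on a frame exactly when R is serial. Such an R need not be serial, so not valid.
(E) MMr ⊃ Mr is the dual of axiom 4; it is valid on a frame exactly when R is transitive. Such an R need not be transitive, so not valid.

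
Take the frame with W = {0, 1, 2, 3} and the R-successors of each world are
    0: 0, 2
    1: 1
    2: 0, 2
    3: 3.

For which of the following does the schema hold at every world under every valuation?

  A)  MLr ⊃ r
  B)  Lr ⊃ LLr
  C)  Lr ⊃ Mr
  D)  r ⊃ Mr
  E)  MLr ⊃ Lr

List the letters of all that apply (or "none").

R is reflexive: each world relates to itself.
R is symmetric: every R-edge is matched by its reverse.
R is transitive: R is closed under composition.
R is euclidean: any two R-successors of the same world are R-related.
R is serial: every world has an R-successor.
(A) MLr ⊃ r is the dual of axiom B, which corresponds to symmetry. R is symmetric — valid.
(B) Lr ⊃ LLr is axiom 4; it is valid on a frame exactly when R is transitive. R is transitive, so valid.
(C) Lr ⊃ Mr is axiom D; it is valid on a frame exactly when R is serial. R is serial, so valid.
(D) r ⊃ Mr is the dual of axiom T, which corresponds to reflexivity. R is reflexive — valid.
(E) MLr ⊃ Lr is the dual of axiom 5; it is valid on a frame exactly when R is euclidean. R is euclidean, so valid.

A, B, C, D, E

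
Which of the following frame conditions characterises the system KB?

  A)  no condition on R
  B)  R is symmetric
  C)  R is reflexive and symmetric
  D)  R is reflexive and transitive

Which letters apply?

B

(A) this class determines K, not KB.
(B) KB is sound and complete for exactly this class.
(C) this class determines B (= KTB), not KB.
(D) this class determines S4, not KB.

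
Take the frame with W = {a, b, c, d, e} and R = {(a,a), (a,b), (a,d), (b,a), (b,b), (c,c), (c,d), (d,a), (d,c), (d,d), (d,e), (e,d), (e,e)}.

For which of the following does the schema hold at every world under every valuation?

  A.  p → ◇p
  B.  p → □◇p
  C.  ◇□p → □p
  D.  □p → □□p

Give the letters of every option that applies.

R is reflexive: each world relates to itself.
R is symmetric: every R-edge is matched by its reverse.
R is not transitive: a R d and d R c but not a R c.
R is not euclidean: a R b and a R d but not b R d.
(A) p → ◇p is the dual of axiom T; it is valid on a frame exactly when R is reflexive. R is reflexive, so valid.
(B) axiom B: valid iff R is symmetric. R is symmetric — valid.
(C) ◇□p → □p is the dual of axiom 5; it is valid on a frame exactly when R is euclidean. R is not euclidean, so not valid.
(D) □p → □□p (axiom 4) characterises the transitive frames. R is not transitive — not valid.

A, B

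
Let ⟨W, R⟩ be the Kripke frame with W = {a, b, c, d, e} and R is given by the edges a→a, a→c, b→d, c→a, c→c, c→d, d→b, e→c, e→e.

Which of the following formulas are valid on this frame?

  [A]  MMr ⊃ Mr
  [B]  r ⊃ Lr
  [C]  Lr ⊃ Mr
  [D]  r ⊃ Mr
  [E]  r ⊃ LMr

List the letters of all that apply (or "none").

R is not reflexive: not b R b.
R is not symmetric: c R d but not d R c.
R is not transitive: a R c and c R d but not a R d.
R is serial: every world has an R-successor.
R is not a subset of the identity: a R c with a ≠ c.
(A) MMr ⊃ Mr (the dual of axiom 4) characterises the transitive frames. R is not transitive — not valid.
(B) r ⊃ Lr (equivalent to ◇p→p) corresponds to R being a subset of the identity. Here R ⊄ identity, so not valid.
(C) axiom D: valid iff R is serial. R is serial — valid.
(D) r ⊃ Mr is the dual of axiom T; it is valid on a frame exactly when R is reflexive. R is not reflexive, so not valid.
(E) r ⊃ LMr (axiom B) characterises the symmetric frames. R is not symmetric — not valid.

C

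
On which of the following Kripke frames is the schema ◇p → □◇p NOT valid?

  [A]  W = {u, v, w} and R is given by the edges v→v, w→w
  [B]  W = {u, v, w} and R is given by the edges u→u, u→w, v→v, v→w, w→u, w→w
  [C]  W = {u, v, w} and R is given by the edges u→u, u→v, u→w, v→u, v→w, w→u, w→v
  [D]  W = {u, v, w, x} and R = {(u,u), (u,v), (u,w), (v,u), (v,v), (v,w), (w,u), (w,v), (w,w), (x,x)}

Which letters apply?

The schema ◇p → □◇p is axiom 5; it is valid on a frame iff R is euclidean.
(A) R is euclidean (any two R-successors of the same world are R-related), so the schema is valid here.
(B) R is not euclidean (v R w and v R v but not w R v), so the schema fails here.
(C) R is not euclidean (u R v and u R v but not v R v), so the schema fails here.
(D) R is euclidean (any two R-successors of the same world are R-related), so the schema is valid here.

B, C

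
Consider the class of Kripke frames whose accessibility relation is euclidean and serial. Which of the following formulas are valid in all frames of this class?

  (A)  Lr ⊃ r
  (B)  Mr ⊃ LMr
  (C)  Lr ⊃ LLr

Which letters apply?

B

(A) Lr ⊃ r is axiom T; it is valid on a frame exactly when R is reflexive. Such an R need not be reflexive, so not valid.
(B) Mr ⊃ LMr is axiom 5; it is valid on a frame exactly when R is euclidean. Every such R is euclidean, so valid.
(C) Lr ⊃ LLr is axiom 4, which corresponds to transitivity. Such an R need not be transitive — not valid.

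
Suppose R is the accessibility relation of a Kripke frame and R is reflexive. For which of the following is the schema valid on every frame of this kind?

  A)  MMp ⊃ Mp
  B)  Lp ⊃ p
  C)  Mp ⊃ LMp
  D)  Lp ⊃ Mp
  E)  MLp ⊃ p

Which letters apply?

B, D

A reflexive relation is serial.
(A) the dual of axiom 4: valid iff R is transitive. Such an R need not be transitive — not valid.
(B) axiom T: valid iff R is reflexive. Every such R is reflexive — valid.
(C) Mp ⊃ LMp is axiom 5, which corresponds to the euclidean property. Such an R need not be euclidean — not valid.
(D) axiom D: valid iff R is serial. Every such R is serial — valid.
(E) MLp ⊃ p is the dual of axiom B; it is valid on a frame exactly when R is symmetric. Such an R need not be symmetric, so not valid.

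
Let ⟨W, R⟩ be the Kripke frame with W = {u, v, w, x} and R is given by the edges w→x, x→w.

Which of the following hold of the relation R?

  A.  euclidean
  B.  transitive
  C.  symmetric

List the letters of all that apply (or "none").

(A) not euclidean: w R x and w R x but not x R x.
(B) not transitive: w R x and x R w but not w R w.
(C) symmetric: every R-edge is matched by its reverse.

C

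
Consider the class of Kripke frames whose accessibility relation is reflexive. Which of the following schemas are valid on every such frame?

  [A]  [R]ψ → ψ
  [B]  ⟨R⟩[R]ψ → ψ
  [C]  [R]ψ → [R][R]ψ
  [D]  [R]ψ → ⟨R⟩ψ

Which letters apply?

A reflexive relation is serial.
(A) [R]ψ → ψ is axiom T; it is valid on a frame exactly when R is reflexive. Every such R is reflexive, so valid.
(B) the dual of axiom B: valid iff R is symmetric. Such an R need not be symmetric — not valid.
(C) [R]ψ → [R][R]ψ (axiom 4) characterises the transitive frames. Such an R need not be transitive — not valid.
(D) [R]ψ → ⟨R⟩ψ (axiom D) characterises the serial frames. Every such R is serial — valid.

A, D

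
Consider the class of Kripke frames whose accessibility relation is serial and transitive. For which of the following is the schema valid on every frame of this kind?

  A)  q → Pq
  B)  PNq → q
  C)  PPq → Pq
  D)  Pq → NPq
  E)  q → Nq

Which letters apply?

C

(A) q → Pq is the dual of axiom T, which corresponds to reflexivity. Such an R need not be reflexive — not valid.
(B) PNq → q is the dual of axiom B; it is valid on a frame exactly when R is symmetric. Such an R need not be symmetric, so not valid.
(C) the dual of axiom 4: valid iff R is transitive. Every such R is transitive — valid.
(D) Pq → NPq is axiom 5; it is valid on a frame exactly when R is euclidean. Such an R need not be euclidean, so not valid.
(E) q → Nq is equivalent to ◇p→p; it holds exactly when R ⊆ identity. Such an R need not be a subset of the identity — not valid.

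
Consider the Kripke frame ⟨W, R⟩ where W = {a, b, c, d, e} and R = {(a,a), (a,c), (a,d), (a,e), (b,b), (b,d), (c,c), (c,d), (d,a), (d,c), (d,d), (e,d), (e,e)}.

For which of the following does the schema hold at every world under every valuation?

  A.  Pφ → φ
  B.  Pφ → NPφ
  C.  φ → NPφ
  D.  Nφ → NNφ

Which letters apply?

none

R is not symmetric: a R c but not c R a.
R is not transitive: b R d and d R a but not b R a.
R is not euclidean: a R c and a R a but not c R a.
R is not a subset of the identity: a R c with a ≠ c.
(A) Pφ → φ is valid only on frames where every R-edge is a self-loop. Here R ⊄ identity — not valid.
(B) axiom 5: valid iff R is euclidean. R is not euclidean — not valid.
(C) φ → NPφ is axiom B; it is valid on a frame exactly when R is symmetric. R is not symmetric, so not valid.
(D) Nφ → NNφ is axiom 4; it is valid on a frame exactly when R is transitive. R is not transitive, so not valid.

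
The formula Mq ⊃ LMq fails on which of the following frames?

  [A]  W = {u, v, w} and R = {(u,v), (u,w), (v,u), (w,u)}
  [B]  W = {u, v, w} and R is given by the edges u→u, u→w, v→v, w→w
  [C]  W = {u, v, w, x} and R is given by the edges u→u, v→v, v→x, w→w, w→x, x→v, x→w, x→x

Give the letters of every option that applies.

The schema Mq ⊃ LMq is axiom 5; it is valid on a frame iff R is euclidean.
(A) R is not euclidean (u R v and u R w but not v R w), so the schema fails here.
(B) R is not euclidean (u R w and u R u but not w R u), so the schema fails here.
(C) R is not euclidean (x R v and x R w but not v R w), so the schema fails here.

A, B, C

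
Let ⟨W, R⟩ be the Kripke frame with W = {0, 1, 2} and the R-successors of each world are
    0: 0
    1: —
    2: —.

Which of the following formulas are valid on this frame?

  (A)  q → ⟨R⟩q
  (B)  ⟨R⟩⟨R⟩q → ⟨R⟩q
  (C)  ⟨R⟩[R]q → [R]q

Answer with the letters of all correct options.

R is not reflexive: not 1 R 1.
R is transitive: R is closed under composition.
R is euclidean: any two R-successors of the same world are R-related.
(A) q → ⟨R⟩q is the dual of axiom T; it is valid on a frame exactly when R is reflexive. R is not reflexive, so not valid.
(B) the dual of axiom 4: valid iff R is transitive. R is transitive — valid.
(C) ⟨R⟩[R]q → [R]q (the dual of axiom 5) characterises the euclidean frames. R is euclidean — valid.

B, C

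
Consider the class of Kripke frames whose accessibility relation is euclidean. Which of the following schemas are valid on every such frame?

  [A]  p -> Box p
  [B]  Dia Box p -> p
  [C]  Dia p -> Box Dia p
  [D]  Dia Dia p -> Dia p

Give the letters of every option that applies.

C

(A) p -> Box p (equivalent to ◇p→p) corresponds to R being a subset of the identity. Such an R need not be a subset of the identity, so not valid.
(B) Dia Box p -> p is the dual of axiom B, which corresponds to symmetry. Such an R need not be symmetric — not valid.
(C) axiom 5: valid iff R is euclidean. Every such R is euclidean — valid.
(D) the dual of axiom 4: valid iff R is transitive. Such an R need not be transitive — not valid.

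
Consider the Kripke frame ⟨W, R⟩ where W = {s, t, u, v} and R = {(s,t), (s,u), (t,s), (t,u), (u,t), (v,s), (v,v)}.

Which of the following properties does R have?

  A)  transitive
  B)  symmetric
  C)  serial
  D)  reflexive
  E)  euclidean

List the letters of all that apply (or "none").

C

(A) not transitive: s R t and t R s but not s R s.
(B) not symmetric: s R u but not u R s.
(C) serial: every world has an R-successor.
(D) not reflexive: not s R s.
(E) not euclidean: t R u and t R s but not u R s.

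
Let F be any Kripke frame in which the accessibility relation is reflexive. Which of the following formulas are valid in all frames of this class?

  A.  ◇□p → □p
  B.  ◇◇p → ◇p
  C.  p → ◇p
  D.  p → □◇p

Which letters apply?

A reflexive relation is serial.
(A) ◇□p → □p is the dual of axiom 5, which corresponds to the euclidean property. Such an R need not be euclidean — not valid.
(B) ◇◇p → ◇p is the dual of axiom 4; it is valid on a frame exactly when R is transitive. Such an R need not be transitive, so not valid.
(C) p → ◇p is the dual of axiom T; it is valid on a frame exactly when R is reflexive. Every such R is reflexive, so valid.
(D) p → □◇p is axiom B, which corresponds to symmetry. Such an R need not be symmetric — not valid.

C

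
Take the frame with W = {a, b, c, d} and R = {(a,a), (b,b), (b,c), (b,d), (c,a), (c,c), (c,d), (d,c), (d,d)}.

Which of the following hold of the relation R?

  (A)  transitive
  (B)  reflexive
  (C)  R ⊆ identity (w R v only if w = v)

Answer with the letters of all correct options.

(A) not transitive: b R c and c R a but not b R a.
(B) reflexive: each world relates to itself.
(C) not ⊆ identity: b R c with b ≠ c.

B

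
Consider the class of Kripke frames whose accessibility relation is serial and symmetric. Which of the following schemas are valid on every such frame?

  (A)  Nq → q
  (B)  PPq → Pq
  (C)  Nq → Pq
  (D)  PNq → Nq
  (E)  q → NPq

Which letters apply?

(A) Nq → q is axiom T, which corresponds to reflexivity. Such an R need not be reflexive — not valid.
(B) PPq → Pq (the dual of axiom 4) characterises the transitive frames. Such an R need not be transitive — not valid.
(C) Nq → Pq is axiom D, which corresponds to seriality. Every such R is serial — valid.
(D) PNq → Nq (the dual of axiom 5) characterises the euclidean frames. Such an R need not be euclidean — not valid.
(E) q → NPq (axiom B) characterises the symmetric frames. Every such R is symmetric — valid.

C, E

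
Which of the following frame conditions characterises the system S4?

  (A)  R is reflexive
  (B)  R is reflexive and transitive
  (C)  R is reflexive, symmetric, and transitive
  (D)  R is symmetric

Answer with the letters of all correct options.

(A) this class determines T (= KT), not S4.
(B) S4 is sound and complete for exactly this class.
(C) this class determines S5, not S4.
(D) this class determines KB, not S4.

B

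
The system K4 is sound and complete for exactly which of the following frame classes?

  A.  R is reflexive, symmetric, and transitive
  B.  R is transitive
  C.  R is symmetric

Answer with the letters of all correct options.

B

(A) this class determines S5, not K4.
(B) K4 is sound and complete for exactly this class.
(C) this class determines KB, not K4.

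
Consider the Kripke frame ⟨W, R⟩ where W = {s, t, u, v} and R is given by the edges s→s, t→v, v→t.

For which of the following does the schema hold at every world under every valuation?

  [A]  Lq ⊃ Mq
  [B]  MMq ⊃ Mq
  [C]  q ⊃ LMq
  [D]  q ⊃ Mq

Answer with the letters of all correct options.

R is not reflexive: not t R t.
R is symmetric: every R-edge is matched by its reverse.
R is not transitive: t R v and v R t but not t R t.
R is not serial: u has no R-successor.
(A) Lq ⊃ Mq is axiom D; it is valid on a frame exactly when R is serial. R is not serial, so not valid.
(B) MMq ⊃ Mq is the dual of axiom 4; it is valid on a frame exactly when R is transitive. R is not transitive, so not valid.
(C) q ⊃ LMq is axiom B; it is valid on a frame exactly when R is symmetric. R is symmetric, so valid.
(D) the dual of axiom T: valid iff R is reflexive. R is not reflexive — not valid.

C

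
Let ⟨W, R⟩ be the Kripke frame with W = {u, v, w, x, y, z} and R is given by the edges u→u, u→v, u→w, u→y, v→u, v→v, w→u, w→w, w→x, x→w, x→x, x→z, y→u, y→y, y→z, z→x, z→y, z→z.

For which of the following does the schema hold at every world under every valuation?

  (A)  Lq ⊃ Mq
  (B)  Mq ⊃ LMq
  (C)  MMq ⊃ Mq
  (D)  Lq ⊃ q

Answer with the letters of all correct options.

R is reflexive: each world relates to itself.
R is not transitive: u R w and w R x but not u R x.
R is not euclidean: u R v and u R w but not v R w.
R is serial: every world has an R-successor.
(A) Lq ⊃ Mq (axiom D) characterises the serial frames. R is serial — valid.
(B) Mq ⊃ LMq is axiom 5, which corresponds to the euclidean property. R is not euclidean — not valid.
(C) MMq ⊃ Mq is the dual of axiom 4, which corresponds to transitivity. R is not transitive — not valid.
(D) axiom T: valid iff R is reflexive. R is reflexive — valid.

A, D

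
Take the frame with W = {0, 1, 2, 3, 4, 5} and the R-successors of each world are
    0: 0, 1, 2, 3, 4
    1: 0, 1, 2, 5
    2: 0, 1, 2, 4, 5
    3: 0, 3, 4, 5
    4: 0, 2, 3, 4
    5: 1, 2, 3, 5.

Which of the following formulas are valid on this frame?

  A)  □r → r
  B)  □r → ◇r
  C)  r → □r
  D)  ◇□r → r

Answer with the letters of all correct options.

A, B, D

R is reflexive: each world relates to itself.
R is symmetric: every R-edge is matched by its reverse.
R is serial: every world has an R-successor.
R is not a subset of the identity: 0 R 1 with 0 ≠ 1.
(A) □r → r is axiom T, which corresponds to reflexivity. R is reflexive — valid.
(B) axiom D: valid iff R is serial. R is serial — valid.
(C) r → □r is valid only on frames where every R-edge is a self-loop. Here R ⊄ identity — not valid.
(D) ◇□r → r is the dual of axiom B, which corresponds to symmetry. R is symmetric — valid.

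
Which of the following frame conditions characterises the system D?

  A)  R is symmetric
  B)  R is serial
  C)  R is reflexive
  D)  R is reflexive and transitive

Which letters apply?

B

(A) this class determines KB, not D.
(B) D is sound and complete for exactly this class.
(C) this class determines T (= KT), not D.
(D) this class determines S4, not D.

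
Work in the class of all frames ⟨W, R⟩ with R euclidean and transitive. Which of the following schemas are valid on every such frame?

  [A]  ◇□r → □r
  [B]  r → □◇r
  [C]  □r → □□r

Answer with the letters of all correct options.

A, C

(A) ◇□r → □r is the dual of axiom 5, which corresponds to the euclidean property. Every such R is euclidean — valid.
(B) r → □◇r is axiom B, which corresponds to symmetry. Such an R need not be symmetric — not valid.
(C) axiom 4: valid iff R is transitive. Every such R is transitive — valid.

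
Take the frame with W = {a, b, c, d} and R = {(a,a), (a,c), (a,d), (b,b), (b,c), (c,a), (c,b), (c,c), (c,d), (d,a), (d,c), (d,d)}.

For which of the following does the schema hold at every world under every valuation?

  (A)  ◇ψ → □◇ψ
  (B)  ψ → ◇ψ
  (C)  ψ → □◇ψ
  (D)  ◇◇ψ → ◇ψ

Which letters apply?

B, C

R is reflexive: each world relates to itself.
R is symmetric: every R-edge is matched by its reverse.
R is not transitive: a R c and c R b but not a R b.
R is not euclidean: c R a and c R b but not a R b.
(A) ◇ψ → □◇ψ is axiom 5, which corresponds to the euclidean property. R is not euclidean — not valid.
(B) ψ → ◇ψ is the dual of axiom T; it is valid on a frame exactly when R is reflexive. R is reflexive, so valid.
(C) ψ → □◇ψ is axiom B; it is valid on a frame exactly when R is symmetric. R is symmetric, so valid.
(D) ◇◇ψ → ◇ψ (the dual of axiom 4) characterises the transitive frames. R is not transitive — not valid.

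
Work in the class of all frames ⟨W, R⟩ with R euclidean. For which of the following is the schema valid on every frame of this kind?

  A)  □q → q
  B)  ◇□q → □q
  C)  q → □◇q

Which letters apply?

B

(A) □q → q is axiom T, which corresponds to reflexivity. Such an R need not be reflexive — not valid.
(B) ◇□q → □q is the dual of axiom 5; it is valid on a frame exactly when R is euclidean. Every such R is euclidean, so valid.
(C) axiom B: valid iff R is symmetric. Such an R need not be symmetric — not valid.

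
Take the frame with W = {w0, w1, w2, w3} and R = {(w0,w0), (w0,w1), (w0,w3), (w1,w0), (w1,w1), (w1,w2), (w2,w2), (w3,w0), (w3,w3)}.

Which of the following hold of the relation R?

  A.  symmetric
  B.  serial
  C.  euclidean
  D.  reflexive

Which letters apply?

(A) not symmetric: w1 R w2 but not w2 R w1.
(B) serial: every world has an R-successor.
(C) not euclidean: w0 R w1 and w0 R w3 but not w1 R w3.
(D) reflexive: each world relates to itself.

B, D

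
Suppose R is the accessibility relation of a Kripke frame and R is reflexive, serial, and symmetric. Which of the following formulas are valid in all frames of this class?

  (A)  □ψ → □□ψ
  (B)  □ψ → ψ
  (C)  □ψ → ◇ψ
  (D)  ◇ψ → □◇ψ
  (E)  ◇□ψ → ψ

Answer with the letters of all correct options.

B, C, E

(A) axiom 4: valid iff R is transitive. Such an R need not be transitive — not valid.
(B) □ψ → ψ (axiom T) characterises the reflexive frames. Every such R is reflexive — valid.
(C) □ψ → ◇ψ (axiom D) characterises the serial frames. Every such R is serial — valid.
(D) ◇ψ → □◇ψ is axiom 5, which corresponds to the euclidean property. Such an R need not be euclidean — not valid.
(E) ◇□ψ → ψ is the dual of axiom B, which corresponds to symmetry. Every such R is symmetric — valid.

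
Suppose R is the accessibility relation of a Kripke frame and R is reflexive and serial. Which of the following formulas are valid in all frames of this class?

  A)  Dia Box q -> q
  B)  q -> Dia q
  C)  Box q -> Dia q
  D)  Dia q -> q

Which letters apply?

B, C

(A) Dia Box q -> q is the dual of axiom B; it is valid on a frame exactly when R is symmetric. Such an R need not be symmetric, so not valid.
(B) q -> Dia q is the dual of axiom T; it is valid on a frame exactly when R is reflexive. Every such R is reflexive, so valid.
(C) Box q -> Dia q is axiom D; it is valid on a frame exactly when R is serial. Every such R is serial, so valid.
(D) Dia q -> q (the converse of T) corresponds to R being a subset of the identity. Such an R need not be a subset of the identity, so not valid.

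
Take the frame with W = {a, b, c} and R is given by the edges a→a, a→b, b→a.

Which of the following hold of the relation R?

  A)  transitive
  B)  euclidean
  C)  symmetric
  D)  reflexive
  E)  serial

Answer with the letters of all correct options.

C

(A) not transitive: b R a and a R b but not b R b.
(B) not euclidean: a R b and a R b but not b R b.
(C) symmetric: every R-edge is matched by its reverse.
(D) not reflexive: not b R b.
(E) not serial: c has no R-successor.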